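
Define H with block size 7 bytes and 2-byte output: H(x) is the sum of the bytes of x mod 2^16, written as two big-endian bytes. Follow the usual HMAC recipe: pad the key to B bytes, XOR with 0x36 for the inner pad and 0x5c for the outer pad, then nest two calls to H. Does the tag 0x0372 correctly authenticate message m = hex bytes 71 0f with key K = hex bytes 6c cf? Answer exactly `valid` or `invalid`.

Key hex bytes 6c cf is 2 bytes ≤ B = 7; zero-pad to 7 bytes: K' = 6c cf 00 00 00 00 00.
K' ⊕ ipad = 5a f9 36 36 36 36 36; K' ⊕ opad = 30 93 5c 5c 5c 5c 5c.
Inner hash: sum = 90+249+54+54+54+54+54+113+15 = 737 → 02 e1.
Outer hash (recomputed tag): sum = 48+147+92+92+92+92+92+2+225 = 882 → 03 72.
Recomputed tag = 0372; claimed = 0372 → match.

valid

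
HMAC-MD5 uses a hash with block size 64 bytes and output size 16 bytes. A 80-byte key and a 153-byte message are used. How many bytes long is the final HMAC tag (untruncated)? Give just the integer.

The tag is one MD5 digest: 16 bytes.

16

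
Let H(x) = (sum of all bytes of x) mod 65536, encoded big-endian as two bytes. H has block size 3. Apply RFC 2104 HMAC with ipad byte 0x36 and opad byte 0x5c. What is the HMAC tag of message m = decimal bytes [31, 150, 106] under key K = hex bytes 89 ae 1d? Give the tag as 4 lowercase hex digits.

02ab

Key hex bytes 89 ae 1d is exactly B = 3 bytes: K' = 89 ae 1d.
K' ⊕ ipad = bf 98 2b.  K' ⊕ opad = d5 f2 41.
Inner input = (K'⊕ipad) ∥ m = bf 98 2b ∥ 1f 96 6a.
Inner hash: sum = 191+152+43+31+150+106 = 673 → 02 a1.
Outer input = (K'⊕opad) ∥ inner = d5 f2 41 ∥ 02 a1.
Outer hash (tag): sum = 213+242+65+2+161 = 683 → 02 ab.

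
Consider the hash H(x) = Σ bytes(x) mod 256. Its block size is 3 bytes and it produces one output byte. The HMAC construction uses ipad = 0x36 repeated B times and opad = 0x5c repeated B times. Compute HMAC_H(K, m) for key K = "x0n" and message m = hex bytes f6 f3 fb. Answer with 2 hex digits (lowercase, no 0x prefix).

Key "x0n" = 78 30 6e is exactly B = 3 bytes: K' = 78 30 6e.
K' ⊕ ipad = 4e 06 58.  K' ⊕ opad = 24 6c 32.
Inner input = (K'⊕ipad) ∥ m = 4e 06 58 ∥ f6 f3 fb.
Inner hash: sum = 78+6+88+246+243+251 = 912; mod 256 = 144 → 90.
Outer input = (K'⊕opad) ∥ inner = 24 6c 32 ∥ 90.
Outer hash (tag): sum = 36+108+50+144 = 338; mod 256 = 82 → 52.

52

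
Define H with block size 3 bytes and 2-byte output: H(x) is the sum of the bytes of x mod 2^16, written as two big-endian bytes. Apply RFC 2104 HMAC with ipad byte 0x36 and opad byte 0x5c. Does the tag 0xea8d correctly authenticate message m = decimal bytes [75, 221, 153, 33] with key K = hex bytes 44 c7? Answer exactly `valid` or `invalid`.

invalid

Key hex bytes 44 c7 is 2 bytes ≤ B = 3; zero-pad to 3 bytes: K' = 44 c7 00.
K' ⊕ ipad = 72 f1 36; K' ⊕ opad = 18 9b 5c.
Inner hash: sum = 114+241+54+75+221+153+33 = 891 → 03 7b.
Outer hash (recomputed tag): sum = 24+155+92+3+123 = 397 → 01 8d.
Recomputed tag = 018d; claimed = ea8d → mismatch.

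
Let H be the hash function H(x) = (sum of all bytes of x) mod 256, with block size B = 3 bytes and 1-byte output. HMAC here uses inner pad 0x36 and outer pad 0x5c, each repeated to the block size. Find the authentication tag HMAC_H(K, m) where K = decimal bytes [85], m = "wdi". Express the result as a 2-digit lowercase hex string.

Key decimal bytes [85] = 55 is 1 byte ≤ B = 3; zero-pad to 3 bytes: K' = 55 00 00.
K' ⊕ ipad = 63 36 36.  K' ⊕ opad = 09 5c 5c.
Inner input = (K'⊕ipad) ∥ m = 63 36 36 ∥ 77 64 69.
Inner hash: sum = 99+54+54+119+100+105 = 531; mod 256 = 19 → 13.
Outer input = (K'⊕opad) ∥ inner = 09 5c 5c ∥ 13.
Outer hash (tag): sum = 9+92+92+19 = 212 → d4.

d4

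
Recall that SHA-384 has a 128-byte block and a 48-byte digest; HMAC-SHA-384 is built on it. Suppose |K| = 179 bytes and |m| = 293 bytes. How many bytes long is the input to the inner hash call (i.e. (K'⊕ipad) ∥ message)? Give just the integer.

Key is 179 > 128 bytes, so it is hashed to 48 bytes then zero-padded to 128: |K'| = 128.
Inner input = (K'⊕ipad) ∥ m → 128 + 293 = 421 bytes.

421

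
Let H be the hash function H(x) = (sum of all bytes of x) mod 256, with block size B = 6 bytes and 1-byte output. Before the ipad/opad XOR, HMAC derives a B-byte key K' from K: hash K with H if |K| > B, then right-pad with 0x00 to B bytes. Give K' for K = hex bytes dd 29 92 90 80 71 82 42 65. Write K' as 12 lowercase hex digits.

420000000000

|K| = 9 > B = 6, so first hash the key.
H(K): sum = 221+41+146+144+128+113+130+66+101 = 1090; mod 256 = 66 → 42.
Zero-pad H(K) = 42 to 6 bytes: K' = 42 00 00 00 00 00.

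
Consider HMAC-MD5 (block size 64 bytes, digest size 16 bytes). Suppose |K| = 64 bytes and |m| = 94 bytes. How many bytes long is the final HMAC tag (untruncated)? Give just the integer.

The tag is one MD5 digest: 16 bytes.

16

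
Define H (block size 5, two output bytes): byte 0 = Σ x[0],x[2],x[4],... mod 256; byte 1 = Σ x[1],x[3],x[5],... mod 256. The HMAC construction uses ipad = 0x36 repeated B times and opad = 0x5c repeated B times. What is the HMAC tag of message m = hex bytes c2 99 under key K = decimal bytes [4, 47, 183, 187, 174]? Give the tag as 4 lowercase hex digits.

9d3e

Key decimal bytes [4, 47, 183, 187, 174] = 04 2f b7 bb ae is exactly B = 5 bytes: K' = 04 2f b7 bb ae.
K' ⊕ ipad = 32 19 81 8d 98.  K' ⊕ opad = 58 73 eb e7 f2.
Inner input = (K'⊕ipad) ∥ m = 32 19 81 8d 98 ∥ c2 99.
Inner hash: even-index sum = 484 mod 256 = 228; odd-index sum = 360 mod 256 = 104 → e4 68.
Outer input = (K'⊕opad) ∥ inner = 58 73 eb e7 f2 ∥ e4 68.
Outer hash (tag): even-index sum = 669 mod 256 = 157; odd-index sum = 574 mod 256 = 62 → 9d 3e.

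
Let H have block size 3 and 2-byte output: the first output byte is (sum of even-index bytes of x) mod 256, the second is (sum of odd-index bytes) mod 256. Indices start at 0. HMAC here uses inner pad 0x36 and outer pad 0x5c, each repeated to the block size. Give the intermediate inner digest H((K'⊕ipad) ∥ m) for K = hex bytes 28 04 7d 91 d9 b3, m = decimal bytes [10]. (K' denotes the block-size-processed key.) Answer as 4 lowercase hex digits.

7e88

Key hex bytes 28 04 7d 91 d9 b3 is 6 bytes > B = 3, so hash it first: H(key) = 7e 48, then zero-pad to 3 bytes: K' = 7e 48 00.
K' ⊕ ipad = 48 7e 36.
Inner input = 48 7e 36 ∥ 0a.
Inner hash: even-index sum = 126 mod 256 = 126; odd-index sum = 136 mod 256 = 136 → 7e 88.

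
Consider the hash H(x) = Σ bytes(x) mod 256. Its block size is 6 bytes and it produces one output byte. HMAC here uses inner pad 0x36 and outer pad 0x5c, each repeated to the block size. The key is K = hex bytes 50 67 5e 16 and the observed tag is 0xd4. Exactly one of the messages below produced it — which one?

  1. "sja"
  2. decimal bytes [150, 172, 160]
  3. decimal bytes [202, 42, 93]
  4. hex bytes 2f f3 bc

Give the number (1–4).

Key hex bytes 50 67 5e 16 is 4 bytes ≤ B = 6; zero-pad to 6 bytes: K' = 50 67 5e 16 00 00.
K' ⊕ ipad = 66 51 68 20 36 36; K' ⊕ opad = 0c 3b 02 4a 5c 5c.
m1: inner = H(66 51 68 20 36 36 73 6a 61) = e9; tag = H(0c 3b 02 4a 5c 5c e9) = 34
m2: inner = H(66 51 68 20 36 36 96 ac a0) = 8d; tag = H(0c 3b 02 4a 5c 5c 8d) = d8
m3: inner = H(66 51 68 20 36 36 ca 2a 5d) = fc; tag = H(0c 3b 02 4a 5c 5c fc) = 47
m4: inner = H(66 51 68 20 36 36 2f f3 bc) = 89; tag = H(0c 3b 02 4a 5c 5c 89) = d4 ← matches

4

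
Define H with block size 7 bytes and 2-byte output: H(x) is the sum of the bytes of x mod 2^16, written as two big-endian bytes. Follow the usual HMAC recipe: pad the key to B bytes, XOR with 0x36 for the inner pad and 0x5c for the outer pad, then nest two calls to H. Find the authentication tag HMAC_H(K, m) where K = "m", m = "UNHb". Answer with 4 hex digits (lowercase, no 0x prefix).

Key "m" = 6d is 1 byte ≤ B = 7; zero-pad to 7 bytes: K' = 6d 00 00 00 00 00 00.
K' ⊕ ipad = 5b 36 36 36 36 36 36.  K' ⊕ opad = 31 5c 5c 5c 5c 5c 5c.
Inner input = (K'⊕ipad) ∥ m = 5b 36 36 36 36 36 36 ∥ 55 4e 48 62.
Inner hash: sum = 91+54+54+54+54+54+54+85+78+72+98 = 748 → 02 ec.
Outer input = (K'⊕opad) ∥ inner = 31 5c 5c 5c 5c 5c 5c ∥ 02 ec.
Outer hash (tag): sum = 49+92+92+92+92+92+92+2+236 = 839 → 03 47.

0347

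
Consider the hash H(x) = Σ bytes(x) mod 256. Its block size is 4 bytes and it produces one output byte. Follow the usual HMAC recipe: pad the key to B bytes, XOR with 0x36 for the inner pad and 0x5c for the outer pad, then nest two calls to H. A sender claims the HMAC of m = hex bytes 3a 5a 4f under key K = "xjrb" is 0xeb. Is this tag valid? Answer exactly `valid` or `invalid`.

valid

Key "xjrb" = 78 6a 72 62 is exactly B = 4 bytes: K' = 78 6a 72 62.
K' ⊕ ipad = 4e 5c 44 54; K' ⊕ opad = 24 36 2e 3e.
Inner hash: sum = 78+92+68+84+58+90+79 = 549; mod 256 = 37 → 25.
Outer hash (recomputed tag): sum = 36+54+46+62+37 = 235 → eb.
Recomputed tag = eb; claimed = eb → match.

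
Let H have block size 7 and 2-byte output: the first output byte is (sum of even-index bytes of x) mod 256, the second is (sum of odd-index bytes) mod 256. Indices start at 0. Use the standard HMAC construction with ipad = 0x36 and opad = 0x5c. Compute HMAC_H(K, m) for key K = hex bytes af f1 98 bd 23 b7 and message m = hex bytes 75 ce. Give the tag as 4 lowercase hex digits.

Key hex bytes af f1 98 bd 23 b7 is 6 bytes ≤ B = 7; zero-pad to 7 bytes: K' = af f1 98 bd 23 b7 00.
K' ⊕ ipad = 99 c7 ae 8b 15 81 36.  K' ⊕ opad = f3 ad c4 e1 7f eb 5c.
Inner input = (K'⊕ipad) ∥ m = 99 c7 ae 8b 15 81 36 ∥ 75 ce.
Inner hash: even-index sum = 608 mod 256 = 96; odd-index sum = 584 mod 256 = 72 → 60 48.
Outer input = (K'⊕opad) ∥ inner = f3 ad c4 e1 7f eb 5c ∥ 60 48.
Outer hash (tag): even-index sum = 730 mod 256 = 218; odd-index sum = 729 mod 256 = 217 → da d9.

dad9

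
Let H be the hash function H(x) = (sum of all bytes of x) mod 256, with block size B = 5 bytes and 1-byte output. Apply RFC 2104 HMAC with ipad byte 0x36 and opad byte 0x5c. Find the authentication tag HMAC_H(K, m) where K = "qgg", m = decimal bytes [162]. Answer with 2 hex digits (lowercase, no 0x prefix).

Key "qgg" = 71 67 67 is 3 bytes ≤ B = 5; zero-pad to 5 bytes: K' = 71 67 67 00 00.
K' ⊕ ipad = 47 51 51 36 36.  K' ⊕ opad = 2d 3b 3b 5c 5c.
Inner input = (K'⊕ipad) ∥ m = 47 51 51 36 36 ∥ a2.
Inner hash: sum = 71+81+81+54+54+162 = 503; mod 256 = 247 → f7.
Outer input = (K'⊕opad) ∥ inner = 2d 3b 3b 5c 5c ∥ f7.
Outer hash (tag): sum = 45+59+59+92+92+247 = 594; mod 256 = 82 → 52.

52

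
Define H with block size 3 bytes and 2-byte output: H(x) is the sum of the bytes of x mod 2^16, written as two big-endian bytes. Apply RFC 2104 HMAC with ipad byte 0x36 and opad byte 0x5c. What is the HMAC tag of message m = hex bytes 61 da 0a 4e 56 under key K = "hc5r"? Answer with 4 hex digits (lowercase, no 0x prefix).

0183

Key "hc5r" = 68 63 35 72 is 4 bytes > B = 3, so hash it first: H(key) = 01 72, then zero-pad to 3 bytes: K' = 01 72 00.
K' ⊕ ipad = 37 44 36.  K' ⊕ opad = 5d 2e 5c.
Inner input = (K'⊕ipad) ∥ m = 37 44 36 ∥ 61 da 0a 4e 56.
Inner hash: sum = 55+68+54+97+218+10+78+86 = 666 → 02 9a.
Outer input = (K'⊕opad) ∥ inner = 5d 2e 5c ∥ 02 9a.
Outer hash (tag): sum = 93+46+92+2+154 = 387 → 01 83.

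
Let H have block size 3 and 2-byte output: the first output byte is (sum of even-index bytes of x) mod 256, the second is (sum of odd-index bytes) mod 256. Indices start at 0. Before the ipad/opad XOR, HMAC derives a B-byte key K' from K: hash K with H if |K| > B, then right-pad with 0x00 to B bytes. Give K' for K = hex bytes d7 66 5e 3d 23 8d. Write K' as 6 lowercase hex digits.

583000

|K| = 6 > B = 3, so first hash the key.
H(K): even-index sum = 344 mod 256 = 88; odd-index sum = 304 mod 256 = 48 → 58 30.
Zero-pad H(K) = 58 30 to 3 bytes: K' = 58 30 00.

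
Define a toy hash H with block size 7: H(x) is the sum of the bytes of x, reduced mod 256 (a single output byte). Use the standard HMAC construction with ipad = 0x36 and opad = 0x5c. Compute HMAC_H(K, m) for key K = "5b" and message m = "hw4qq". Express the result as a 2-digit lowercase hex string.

cd

Key "5b" = 35 62 is 2 bytes ≤ B = 7; zero-pad to 7 bytes: K' = 35 62 00 00 00 00 00.
K' ⊕ ipad = 03 54 36 36 36 36 36.  K' ⊕ opad = 69 3e 5c 5c 5c 5c 5c.
Inner input = (K'⊕ipad) ∥ m = 03 54 36 36 36 36 36 ∥ 68 77 34 71 71.
Inner hash: sum = 3+84+54+54+54+54+54+104+119+52+113+113 = 858; mod 256 = 90 → 5a.
Outer input = (K'⊕opad) ∥ inner = 69 3e 5c 5c 5c 5c 5c ∥ 5a.
Outer hash (tag): sum = 105+62+92+92+92+92+92+90 = 717; mod 256 = 205 → cd.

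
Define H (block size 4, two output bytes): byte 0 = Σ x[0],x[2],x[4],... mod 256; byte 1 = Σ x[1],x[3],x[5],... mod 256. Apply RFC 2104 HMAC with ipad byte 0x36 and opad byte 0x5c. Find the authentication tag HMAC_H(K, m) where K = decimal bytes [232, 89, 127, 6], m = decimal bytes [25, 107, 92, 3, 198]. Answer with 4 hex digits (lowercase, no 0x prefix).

Key decimal bytes [232, 89, 127, 6] = e8 59 7f 06 is exactly B = 4 bytes: K' = e8 59 7f 06.
K' ⊕ ipad = de 6f 49 30.  K' ⊕ opad = b4 05 23 5a.
Inner input = (K'⊕ipad) ∥ m = de 6f 49 30 ∥ 19 6b 5c 03 c6.
Inner hash: even-index sum = 610 mod 256 = 98; odd-index sum = 269 mod 256 = 13 → 62 0d.
Outer input = (K'⊕opad) ∥ inner = b4 05 23 5a ∥ 62 0d.
Outer hash (tag): even-index sum = 313 mod 256 = 57; odd-index sum = 108 mod 256 = 108 → 39 6c.

396c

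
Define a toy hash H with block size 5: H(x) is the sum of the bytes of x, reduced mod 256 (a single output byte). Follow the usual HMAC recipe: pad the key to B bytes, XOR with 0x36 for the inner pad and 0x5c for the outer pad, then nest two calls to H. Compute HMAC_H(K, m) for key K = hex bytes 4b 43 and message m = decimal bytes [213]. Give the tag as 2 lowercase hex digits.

Key hex bytes 4b 43 is 2 bytes ≤ B = 5; zero-pad to 5 bytes: K' = 4b 43 00 00 00.
K' ⊕ ipad = 7d 75 36 36 36.  K' ⊕ opad = 17 1f 5c 5c 5c.
Inner input = (K'⊕ipad) ∥ m = 7d 75 36 36 36 ∥ d5.
Inner hash: sum = 125+117+54+54+54+213 = 617; mod 256 = 105 → 69.
Outer input = (K'⊕opad) ∥ inner = 17 1f 5c 5c 5c ∥ 69.
Outer hash (tag): sum = 23+31+92+92+92+105 = 435; mod 256 = 179 → b3.

b3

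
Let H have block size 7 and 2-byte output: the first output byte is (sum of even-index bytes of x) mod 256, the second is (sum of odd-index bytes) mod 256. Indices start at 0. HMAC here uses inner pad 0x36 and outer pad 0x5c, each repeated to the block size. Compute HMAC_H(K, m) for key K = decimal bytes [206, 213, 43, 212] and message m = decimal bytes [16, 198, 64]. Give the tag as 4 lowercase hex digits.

0cb4

Key decimal bytes [206, 213, 43, 212] = ce d5 2b d4 is 4 bytes ≤ B = 7; zero-pad to 7 bytes: K' = ce d5 2b d4 00 00 00.
K' ⊕ ipad = f8 e3 1d e2 36 36 36.  K' ⊕ opad = 92 89 77 88 5c 5c 5c.
Inner input = (K'⊕ipad) ∥ m = f8 e3 1d e2 36 36 36 ∥ 10 c6 40.
Inner hash: even-index sum = 583 mod 256 = 71; odd-index sum = 587 mod 256 = 75 → 47 4b.
Outer input = (K'⊕opad) ∥ inner = 92 89 77 88 5c 5c 5c ∥ 47 4b.
Outer hash (tag): even-index sum = 524 mod 256 = 12; odd-index sum = 436 mod 256 = 180 → 0c b4.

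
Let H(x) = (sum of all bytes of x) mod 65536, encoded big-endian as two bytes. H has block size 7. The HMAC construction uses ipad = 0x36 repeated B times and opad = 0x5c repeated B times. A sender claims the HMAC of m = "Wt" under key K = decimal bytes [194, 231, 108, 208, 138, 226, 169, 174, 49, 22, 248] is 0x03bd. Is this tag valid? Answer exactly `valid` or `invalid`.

valid

Key decimal bytes [194, 231, 108, 208, 138, 226, 169, 174, 49, 22, 248] = c2 e7 6c d0 8a e2 a9 ae 31 16 f8 is 11 bytes > B = 7, so hash it first: H(key) = 06 e7, then zero-pad to 7 bytes: K' = 06 e7 00 00 00 00 00.
K' ⊕ ipad = 30 d1 36 36 36 36 36; K' ⊕ opad = 5a bb 5c 5c 5c 5c 5c.
Inner hash: sum = 48+209+54+54+54+54+54+87+116 = 730 → 02 da.
Outer hash (recomputed tag): sum = 90+187+92+92+92+92+92+2+218 = 957 → 03 bd.
Recomputed tag = 03bd; claimed = 03bd → match.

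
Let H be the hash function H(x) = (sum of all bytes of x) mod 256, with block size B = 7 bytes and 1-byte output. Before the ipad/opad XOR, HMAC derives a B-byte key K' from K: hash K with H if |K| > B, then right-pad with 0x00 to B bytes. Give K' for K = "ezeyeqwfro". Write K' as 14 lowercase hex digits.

51000000000000

|K| = 10 > B = 7, so first hash the key.
H(K): sum = 101+122+101+121+101+113+119+102+114+111 = 1105; mod 256 = 81 → 51.
Zero-pad H(K) = 51 to 7 bytes: K' = 51 00 00 00 00 00 00.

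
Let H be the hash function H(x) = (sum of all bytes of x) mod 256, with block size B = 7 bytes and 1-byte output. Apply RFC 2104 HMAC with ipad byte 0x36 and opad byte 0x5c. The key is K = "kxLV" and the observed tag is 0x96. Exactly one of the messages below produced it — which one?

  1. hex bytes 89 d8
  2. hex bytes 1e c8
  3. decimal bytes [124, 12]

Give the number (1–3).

2

Key "kxLV" = 6b 78 4c 56 is 4 bytes ≤ B = 7; zero-pad to 7 bytes: K' = 6b 78 4c 56 00 00 00.
K' ⊕ ipad = 5d 4e 7a 60 36 36 36; K' ⊕ opad = 37 24 10 0a 5c 5c 5c.
m1: inner = H(5d 4e 7a 60 36 36 36 89 d8) = 88; tag = H(37 24 10 0a 5c 5c 5c 88) = 11
m2: inner = H(5d 4e 7a 60 36 36 36 1e c8) = 0d; tag = H(37 24 10 0a 5c 5c 5c 0d) = 96 ← matches
m3: inner = H(5d 4e 7a 60 36 36 36 7c 0c) = af; tag = H(37 24 10 0a 5c 5c 5c af) = 38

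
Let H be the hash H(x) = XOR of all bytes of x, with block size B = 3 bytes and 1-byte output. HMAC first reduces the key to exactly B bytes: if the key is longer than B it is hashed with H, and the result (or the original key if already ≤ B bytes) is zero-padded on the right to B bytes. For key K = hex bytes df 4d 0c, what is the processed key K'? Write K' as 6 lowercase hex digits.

Key hex bytes df 4d 0c is exactly B = 3 bytes: K' = df 4d 0c.

df4d0c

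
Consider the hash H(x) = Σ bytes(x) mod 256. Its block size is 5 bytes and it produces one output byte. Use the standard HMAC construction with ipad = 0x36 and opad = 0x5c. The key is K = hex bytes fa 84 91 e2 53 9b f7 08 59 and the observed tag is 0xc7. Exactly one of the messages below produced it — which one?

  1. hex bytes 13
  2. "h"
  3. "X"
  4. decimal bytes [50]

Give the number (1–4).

1

Key hex bytes fa 84 91 e2 53 9b f7 08 59 is 9 bytes > B = 5, so hash it first: H(key) = 37, then zero-pad to 5 bytes: K' = 37 00 00 00 00.
K' ⊕ ipad = 01 36 36 36 36; K' ⊕ opad = 6b 5c 5c 5c 5c.
m1: inner = H(01 36 36 36 36 13) = ec; tag = H(6b 5c 5c 5c 5c ec) = c7 ← matches
m2: inner = H(01 36 36 36 36 68) = 41; tag = H(6b 5c 5c 5c 5c 41) = 1c
m3: inner = H(01 36 36 36 36 58) = 31; tag = H(6b 5c 5c 5c 5c 31) = 0c
m4: inner = H(01 36 36 36 36 32) = 0b; tag = H(6b 5c 5c 5c 5c 0b) = e6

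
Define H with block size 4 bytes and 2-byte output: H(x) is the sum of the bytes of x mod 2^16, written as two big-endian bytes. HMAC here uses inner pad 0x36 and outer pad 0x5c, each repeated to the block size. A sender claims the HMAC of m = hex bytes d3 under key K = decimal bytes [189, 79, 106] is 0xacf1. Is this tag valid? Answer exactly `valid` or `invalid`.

invalid

Key decimal bytes [189, 79, 106] = bd 4f 6a is 3 bytes ≤ B = 4; zero-pad to 4 bytes: K' = bd 4f 6a 00.
K' ⊕ ipad = 8b 79 5c 36; K' ⊕ opad = e1 13 36 5c.
Inner hash: sum = 139+121+92+54+211 = 617 → 02 69.
Outer hash (recomputed tag): sum = 225+19+54+92+2+105 = 497 → 01 f1.
Recomputed tag = 01f1; claimed = acf1 → mismatch.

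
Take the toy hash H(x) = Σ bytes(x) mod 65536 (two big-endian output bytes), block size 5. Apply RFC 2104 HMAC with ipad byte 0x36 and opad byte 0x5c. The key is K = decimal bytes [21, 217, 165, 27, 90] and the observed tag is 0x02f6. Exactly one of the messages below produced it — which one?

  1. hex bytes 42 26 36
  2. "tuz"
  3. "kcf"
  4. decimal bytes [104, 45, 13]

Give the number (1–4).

Key decimal bytes [21, 217, 165, 27, 90] = 15 d9 a5 1b 5a is exactly B = 5 bytes: K' = 15 d9 a5 1b 5a.
K' ⊕ ipad = 23 ef 93 2d 6c; K' ⊕ opad = 49 85 f9 47 06.
m1: inner = H(23 ef 93 2d 6c 42 26 36) = 02 dc; tag = H(49 85 f9 47 06 02 dc) = 02f2
m2: inner = H(23 ef 93 2d 6c 74 75 7a) = 03 a1; tag = H(49 85 f9 47 06 03 a1) = 02b8
m3: inner = H(23 ef 93 2d 6c 6b 63 66) = 03 72; tag = H(49 85 f9 47 06 03 72) = 0289
m4: inner = H(23 ef 93 2d 6c 68 2d 0d) = 02 e0; tag = H(49 85 f9 47 06 02 e0) = 02f6 ← matches

4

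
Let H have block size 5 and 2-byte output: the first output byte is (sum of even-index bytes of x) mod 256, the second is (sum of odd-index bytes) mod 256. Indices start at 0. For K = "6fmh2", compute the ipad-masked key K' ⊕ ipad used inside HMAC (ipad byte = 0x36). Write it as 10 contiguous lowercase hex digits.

Key "6fmh2" = 36 66 6d 68 32 is exactly B = 5 bytes: K' = 36 66 6d 68 32.
XOR each byte with 0x36: 36⊕36=00, 66⊕36=50, 6d⊕36=5b, 68⊕36=5e, 32⊕36=04.

00505b5e04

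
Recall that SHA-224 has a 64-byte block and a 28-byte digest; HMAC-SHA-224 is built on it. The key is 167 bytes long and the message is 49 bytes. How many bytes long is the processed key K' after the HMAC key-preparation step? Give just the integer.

Key is 167 > 64 bytes, so it is hashed to 28 bytes then zero-padded to 64: |K'| = 64.

64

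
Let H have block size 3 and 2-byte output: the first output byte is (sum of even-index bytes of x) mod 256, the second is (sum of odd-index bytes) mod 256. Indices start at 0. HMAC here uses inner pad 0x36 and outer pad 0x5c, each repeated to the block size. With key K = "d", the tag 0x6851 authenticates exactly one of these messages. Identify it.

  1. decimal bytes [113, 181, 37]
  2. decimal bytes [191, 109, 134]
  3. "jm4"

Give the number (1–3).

3

Key "d" = 64 is 1 byte ≤ B = 3; zero-pad to 3 bytes: K' = 64 00 00.
K' ⊕ ipad = 52 36 36; K' ⊕ opad = 38 5c 5c.
m1: inner = H(52 36 36 71 b5 25) = 3d cc; tag = H(38 5c 5c 3d cc) = 6099
m2: inner = H(52 36 36 bf 6d 86) = f5 7b; tag = H(38 5c 5c f5 7b) = 0f51
m3: inner = H(52 36 36 6a 6d 34) = f5 d4; tag = H(38 5c 5c f5 d4) = 6851 ← matches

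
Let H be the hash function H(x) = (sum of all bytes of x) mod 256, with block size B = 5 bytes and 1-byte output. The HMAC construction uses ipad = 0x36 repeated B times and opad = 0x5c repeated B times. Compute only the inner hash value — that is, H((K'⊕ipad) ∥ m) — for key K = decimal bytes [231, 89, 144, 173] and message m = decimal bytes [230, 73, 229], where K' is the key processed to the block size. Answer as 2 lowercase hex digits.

Key decimal bytes [231, 89, 144, 173] = e7 59 90 ad is 4 bytes ≤ B = 5; zero-pad to 5 bytes: K' = e7 59 90 ad 00.
K' ⊕ ipad = d1 6f a6 9b 36.
Inner input = d1 6f a6 9b 36 ∥ e6 49 e5.
Inner hash: sum = 209+111+166+155+54+230+73+229 = 1227; mod 256 = 203 → cb.

cb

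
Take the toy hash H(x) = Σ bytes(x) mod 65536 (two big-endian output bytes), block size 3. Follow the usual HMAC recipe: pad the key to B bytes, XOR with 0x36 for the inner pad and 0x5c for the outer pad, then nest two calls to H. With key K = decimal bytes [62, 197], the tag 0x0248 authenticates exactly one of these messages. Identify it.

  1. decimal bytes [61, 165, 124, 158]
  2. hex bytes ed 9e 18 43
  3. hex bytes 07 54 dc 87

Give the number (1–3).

3

Key decimal bytes [62, 197] = 3e c5 is 2 bytes ≤ B = 3; zero-pad to 3 bytes: K' = 3e c5 00.
K' ⊕ ipad = 08 f3 36; K' ⊕ opad = 62 99 5c.
m1: inner = H(08 f3 36 3d a5 7c 9e) = 03 2d; tag = H(62 99 5c 03 2d) = 0187
m2: inner = H(08 f3 36 ed 9e 18 43) = 03 17; tag = H(62 99 5c 03 17) = 0171
m3: inner = H(08 f3 36 07 54 dc 87) = 02 ef; tag = H(62 99 5c 02 ef) = 0248 ← matches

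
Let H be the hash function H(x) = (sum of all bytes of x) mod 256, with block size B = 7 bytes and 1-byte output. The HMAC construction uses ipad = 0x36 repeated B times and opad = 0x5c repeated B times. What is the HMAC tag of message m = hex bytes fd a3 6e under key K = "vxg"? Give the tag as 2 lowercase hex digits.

be

Key "vxg" = 76 78 67 is 3 bytes ≤ B = 7; zero-pad to 7 bytes: K' = 76 78 67 00 00 00 00.
K' ⊕ ipad = 40 4e 51 36 36 36 36.  K' ⊕ opad = 2a 24 3b 5c 5c 5c 5c.
Inner input = (K'⊕ipad) ∥ m = 40 4e 51 36 36 36 36 ∥ fd a3 6e.
Inner hash: sum = 64+78+81+54+54+54+54+253+163+110 = 965; mod 256 = 197 → c5.
Outer input = (K'⊕opad) ∥ inner = 2a 24 3b 5c 5c 5c 5c ∥ c5.
Outer hash (tag): sum = 42+36+59+92+92+92+92+197 = 702; mod 256 = 190 → be.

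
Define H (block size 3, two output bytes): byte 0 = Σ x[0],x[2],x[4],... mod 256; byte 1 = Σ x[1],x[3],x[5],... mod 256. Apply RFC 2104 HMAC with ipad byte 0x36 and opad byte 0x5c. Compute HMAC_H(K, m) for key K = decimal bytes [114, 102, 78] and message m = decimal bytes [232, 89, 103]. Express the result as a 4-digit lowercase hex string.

df4f

Key decimal bytes [114, 102, 78] = 72 66 4e is exactly B = 3 bytes: K' = 72 66 4e.
K' ⊕ ipad = 44 50 78.  K' ⊕ opad = 2e 3a 12.
Inner input = (K'⊕ipad) ∥ m = 44 50 78 ∥ e8 59 67.
Inner hash: even-index sum = 277 mod 256 = 21; odd-index sum = 415 mod 256 = 159 → 15 9f.
Outer input = (K'⊕opad) ∥ inner = 2e 3a 12 ∥ 15 9f.
Outer hash (tag): even-index sum = 223 mod 256 = 223; odd-index sum = 79 mod 256 = 79 → df 4f.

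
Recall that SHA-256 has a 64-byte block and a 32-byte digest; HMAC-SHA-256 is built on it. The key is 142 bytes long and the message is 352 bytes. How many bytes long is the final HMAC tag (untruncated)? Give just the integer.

The tag is one SHA-256 digest: 32 bytes.

32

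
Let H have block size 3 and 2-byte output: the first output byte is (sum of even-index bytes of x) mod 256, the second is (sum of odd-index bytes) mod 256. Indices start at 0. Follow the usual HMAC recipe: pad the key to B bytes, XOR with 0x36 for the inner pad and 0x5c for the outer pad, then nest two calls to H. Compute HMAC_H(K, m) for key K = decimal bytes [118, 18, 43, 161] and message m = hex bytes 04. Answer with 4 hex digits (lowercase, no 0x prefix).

Key decimal bytes [118, 18, 43, 161] = 76 12 2b a1 is 4 bytes > B = 3, so hash it first: H(key) = a1 b3, then zero-pad to 3 bytes: K' = a1 b3 00.
K' ⊕ ipad = 97 85 36.  K' ⊕ opad = fd ef 5c.
Inner input = (K'⊕ipad) ∥ m = 97 85 36 ∥ 04.
Inner hash: even-index sum = 205 mod 256 = 205; odd-index sum = 137 mod 256 = 137 → cd 89.
Outer input = (K'⊕opad) ∥ inner = fd ef 5c ∥ cd 89.
Outer hash (tag): even-index sum = 482 mod 256 = 226; odd-index sum = 444 mod 256 = 188 → e2 bc.

e2bc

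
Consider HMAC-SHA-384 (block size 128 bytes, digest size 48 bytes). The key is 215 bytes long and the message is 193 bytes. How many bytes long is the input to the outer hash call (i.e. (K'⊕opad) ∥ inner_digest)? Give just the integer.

176

Key is 215 > 128 bytes, so it is hashed to 48 bytes then zero-padded to 128: |K'| = 128.
Outer input = (K'⊕opad) ∥ H(inner) → 128 + 48 = 176 bytes.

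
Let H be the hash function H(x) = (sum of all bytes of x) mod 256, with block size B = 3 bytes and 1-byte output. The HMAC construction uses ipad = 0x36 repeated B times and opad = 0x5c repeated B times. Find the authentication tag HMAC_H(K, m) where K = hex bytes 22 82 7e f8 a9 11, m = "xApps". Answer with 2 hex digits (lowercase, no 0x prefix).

Key hex bytes 22 82 7e f8 a9 11 is 6 bytes > B = 3, so hash it first: H(key) = d4, then zero-pad to 3 bytes: K' = d4 00 00.
K' ⊕ ipad = e2 36 36.  K' ⊕ opad = 88 5c 5c.
Inner input = (K'⊕ipad) ∥ m = e2 36 36 ∥ 78 41 70 70 73.
Inner hash: sum = 226+54+54+120+65+112+112+115 = 858; mod 256 = 90 → 5a.
Outer input = (K'⊕opad) ∥ inner = 88 5c 5c ∥ 5a.
Outer hash (tag): sum = 136+92+92+90 = 410; mod 256 = 154 → 9a.

9a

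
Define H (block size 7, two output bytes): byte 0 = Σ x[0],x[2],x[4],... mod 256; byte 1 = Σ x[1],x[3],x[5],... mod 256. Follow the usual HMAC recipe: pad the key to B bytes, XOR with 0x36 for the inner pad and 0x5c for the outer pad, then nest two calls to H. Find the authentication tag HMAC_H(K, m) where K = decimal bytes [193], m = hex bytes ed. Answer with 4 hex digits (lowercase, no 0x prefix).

Key decimal bytes [193] = c1 is 1 byte ≤ B = 7; zero-pad to 7 bytes: K' = c1 00 00 00 00 00 00.
K' ⊕ ipad = f7 36 36 36 36 36 36.  K' ⊕ opad = 9d 5c 5c 5c 5c 5c 5c.
Inner input = (K'⊕ipad) ∥ m = f7 36 36 36 36 36 36 ∥ ed.
Inner hash: even-index sum = 409 mod 256 = 153; odd-index sum = 399 mod 256 = 143 → 99 8f.
Outer input = (K'⊕opad) ∥ inner = 9d 5c 5c 5c 5c 5c 5c ∥ 99 8f.
Outer hash (tag): even-index sum = 576 mod 256 = 64; odd-index sum = 429 mod 256 = 173 → 40 ad.

40ad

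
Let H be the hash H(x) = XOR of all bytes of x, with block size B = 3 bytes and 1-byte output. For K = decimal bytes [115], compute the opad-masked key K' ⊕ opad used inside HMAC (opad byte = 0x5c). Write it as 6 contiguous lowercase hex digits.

2f5c5c

Key decimal bytes [115] = 73 is 1 byte ≤ B = 3; zero-pad to 3 bytes: K' = 73 00 00.
XOR each byte with 0x5c: 73⊕5c=2f, 00⊕5c=5c, 00⊕5c=5c.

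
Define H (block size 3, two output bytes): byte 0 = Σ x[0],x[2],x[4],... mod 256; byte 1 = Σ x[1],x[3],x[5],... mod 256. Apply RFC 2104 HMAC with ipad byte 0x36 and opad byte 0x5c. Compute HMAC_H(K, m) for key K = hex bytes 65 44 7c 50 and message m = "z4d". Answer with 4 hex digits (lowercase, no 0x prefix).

Key hex bytes 65 44 7c 50 is 4 bytes > B = 3, so hash it first: H(key) = e1 94, then zero-pad to 3 bytes: K' = e1 94 00.
K' ⊕ ipad = d7 a2 36.  K' ⊕ opad = bd c8 5c.
Inner input = (K'⊕ipad) ∥ m = d7 a2 36 ∥ 7a 34 64.
Inner hash: even-index sum = 321 mod 256 = 65; odd-index sum = 384 mod 256 = 128 → 41 80.
Outer input = (K'⊕opad) ∥ inner = bd c8 5c ∥ 41 80.
Outer hash (tag): even-index sum = 409 mod 256 = 153; odd-index sum = 265 mod 256 = 9 → 99 09.

9909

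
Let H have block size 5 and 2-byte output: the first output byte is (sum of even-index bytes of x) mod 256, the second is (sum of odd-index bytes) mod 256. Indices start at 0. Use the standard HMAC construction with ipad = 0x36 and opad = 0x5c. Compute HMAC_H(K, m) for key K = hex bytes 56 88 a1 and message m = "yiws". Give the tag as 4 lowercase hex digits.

Key hex bytes 56 88 a1 is 3 bytes ≤ B = 5; zero-pad to 5 bytes: K' = 56 88 a1 00 00.
K' ⊕ ipad = 60 be 97 36 36.  K' ⊕ opad = 0a d4 fd 5c 5c.
Inner input = (K'⊕ipad) ∥ m = 60 be 97 36 36 ∥ 79 69 77 73.
Inner hash: even-index sum = 521 mod 256 = 9; odd-index sum = 484 mod 256 = 228 → 09 e4.
Outer input = (K'⊕opad) ∥ inner = 0a d4 fd 5c 5c ∥ 09 e4.
Outer hash (tag): even-index sum = 583 mod 256 = 71; odd-index sum = 313 mod 256 = 57 → 47 39.

4739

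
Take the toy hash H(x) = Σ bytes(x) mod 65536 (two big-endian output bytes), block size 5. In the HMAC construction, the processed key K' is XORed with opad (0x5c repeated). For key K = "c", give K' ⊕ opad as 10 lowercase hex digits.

3f5c5c5c5c

Key "c" = 63 is 1 byte ≤ B = 5; zero-pad to 5 bytes: K' = 63 00 00 00 00.
XOR each byte with 0x5c: 63⊕5c=3f, 00⊕5c=5c, 00⊕5c=5c, 00⊕5c=5c, 00⊕5c=5c.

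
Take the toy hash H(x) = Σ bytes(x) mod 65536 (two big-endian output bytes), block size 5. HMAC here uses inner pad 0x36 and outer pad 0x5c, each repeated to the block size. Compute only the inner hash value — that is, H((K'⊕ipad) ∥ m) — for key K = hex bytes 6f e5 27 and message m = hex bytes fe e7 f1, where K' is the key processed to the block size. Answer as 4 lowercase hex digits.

Key hex bytes 6f e5 27 is 3 bytes ≤ B = 5; zero-pad to 5 bytes: K' = 6f e5 27 00 00.
K' ⊕ ipad = 59 d3 11 36 36.
Inner input = 59 d3 11 36 36 ∥ fe e7 f1.
Inner hash: sum = 89+211+17+54+54+254+231+241 = 1151 → 04 7f.

047f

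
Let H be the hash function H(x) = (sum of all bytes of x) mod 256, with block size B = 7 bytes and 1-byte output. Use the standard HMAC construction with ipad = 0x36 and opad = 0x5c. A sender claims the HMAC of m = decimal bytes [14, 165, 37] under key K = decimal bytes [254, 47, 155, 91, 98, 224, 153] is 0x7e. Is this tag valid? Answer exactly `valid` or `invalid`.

Key decimal bytes [254, 47, 155, 91, 98, 224, 153] = fe 2f 9b 5b 62 e0 99 is exactly B = 7 bytes: K' = fe 2f 9b 5b 62 e0 99.
K' ⊕ ipad = c8 19 ad 6d 54 d6 af; K' ⊕ opad = a2 73 c7 07 3e bc c5.
Inner hash: sum = 200+25+173+109+84+214+175+14+165+37 = 1196; mod 256 = 172 → ac.
Outer hash (recomputed tag): sum = 162+115+199+7+62+188+197+172 = 1102; mod 256 = 78 → 4e.
Recomputed tag = 4e; claimed = 7e → mismatch.

invalid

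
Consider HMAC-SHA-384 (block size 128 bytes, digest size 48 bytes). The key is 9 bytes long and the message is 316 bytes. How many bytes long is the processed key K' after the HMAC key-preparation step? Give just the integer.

Key is 9 ≤ 128 bytes, zero-padded: |K'| = 128.

128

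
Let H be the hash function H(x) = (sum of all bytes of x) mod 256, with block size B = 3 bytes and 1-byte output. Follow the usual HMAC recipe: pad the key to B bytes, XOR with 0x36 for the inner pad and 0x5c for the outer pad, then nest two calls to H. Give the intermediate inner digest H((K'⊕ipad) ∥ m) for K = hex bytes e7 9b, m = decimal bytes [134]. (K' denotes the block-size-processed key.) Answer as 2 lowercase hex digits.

3a

Key hex bytes e7 9b is 2 bytes ≤ B = 3; zero-pad to 3 bytes: K' = e7 9b 00.
K' ⊕ ipad = d1 ad 36.
Inner input = d1 ad 36 ∥ 86.
Inner hash: sum = 209+173+54+134 = 570; mod 256 = 58 → 3a.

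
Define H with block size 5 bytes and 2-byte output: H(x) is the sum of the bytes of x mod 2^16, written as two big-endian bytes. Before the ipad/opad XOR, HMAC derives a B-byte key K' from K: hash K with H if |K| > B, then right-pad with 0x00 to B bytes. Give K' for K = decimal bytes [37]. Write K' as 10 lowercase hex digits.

Key decimal bytes [37] = 25 is 1 byte ≤ B = 5; zero-pad to 5 bytes: K' = 25 00 00 00 00.

2500000000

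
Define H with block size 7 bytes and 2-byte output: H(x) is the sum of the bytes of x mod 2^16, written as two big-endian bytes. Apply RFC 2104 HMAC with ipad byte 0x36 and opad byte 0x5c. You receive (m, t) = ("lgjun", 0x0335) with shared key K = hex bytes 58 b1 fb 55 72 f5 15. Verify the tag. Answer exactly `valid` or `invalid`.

Key hex bytes 58 b1 fb 55 72 f5 15 is exactly B = 7 bytes: K' = 58 b1 fb 55 72 f5 15.
K' ⊕ ipad = 6e 87 cd 63 44 c3 23; K' ⊕ opad = 04 ed a7 09 2e a9 49.
Inner hash: sum = 110+135+205+99+68+195+35+108+103+106+117+110 = 1391 → 05 6f.
Outer hash (recomputed tag): sum = 4+237+167+9+46+169+73+5+111 = 821 → 03 35.
Recomputed tag = 0335; claimed = 0335 → match.

valid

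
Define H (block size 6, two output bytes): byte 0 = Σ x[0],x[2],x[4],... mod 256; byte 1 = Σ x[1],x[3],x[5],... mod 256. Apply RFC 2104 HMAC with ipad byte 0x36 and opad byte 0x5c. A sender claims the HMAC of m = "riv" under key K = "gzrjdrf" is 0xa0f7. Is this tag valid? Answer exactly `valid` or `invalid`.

valid

Key "gzrjdrf" = 67 7a 72 6a 64 72 66 is 7 bytes > B = 6, so hash it first: H(key) = a3 56, then zero-pad to 6 bytes: K' = a3 56 00 00 00 00.
K' ⊕ ipad = 95 60 36 36 36 36; K' ⊕ opad = ff 0a 5c 5c 5c 5c.
Inner hash: even-index sum = 489 mod 256 = 233; odd-index sum = 309 mod 256 = 53 → e9 35.
Outer hash (recomputed tag): even-index sum = 672 mod 256 = 160; odd-index sum = 247 mod 256 = 247 → a0 f7.
Recomputed tag = a0f7; claimed = a0f7 → match.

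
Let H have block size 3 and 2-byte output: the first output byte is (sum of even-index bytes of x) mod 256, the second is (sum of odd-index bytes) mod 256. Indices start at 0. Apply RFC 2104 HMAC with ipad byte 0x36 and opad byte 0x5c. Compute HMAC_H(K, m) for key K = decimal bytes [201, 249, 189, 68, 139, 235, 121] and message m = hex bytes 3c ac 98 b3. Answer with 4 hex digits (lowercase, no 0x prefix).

24c5

Key decimal bytes [201, 249, 189, 68, 139, 235, 121] = c9 f9 bd 44 8b eb 79 is 7 bytes > B = 3, so hash it first: H(key) = 8a 28, then zero-pad to 3 bytes: K' = 8a 28 00.
K' ⊕ ipad = bc 1e 36.  K' ⊕ opad = d6 74 5c.
Inner input = (K'⊕ipad) ∥ m = bc 1e 36 ∥ 3c ac 98 b3.
Inner hash: even-index sum = 593 mod 256 = 81; odd-index sum = 242 mod 256 = 242 → 51 f2.
Outer input = (K'⊕opad) ∥ inner = d6 74 5c ∥ 51 f2.
Outer hash (tag): even-index sum = 548 mod 256 = 36; odd-index sum = 197 mod 256 = 197 → 24 c5.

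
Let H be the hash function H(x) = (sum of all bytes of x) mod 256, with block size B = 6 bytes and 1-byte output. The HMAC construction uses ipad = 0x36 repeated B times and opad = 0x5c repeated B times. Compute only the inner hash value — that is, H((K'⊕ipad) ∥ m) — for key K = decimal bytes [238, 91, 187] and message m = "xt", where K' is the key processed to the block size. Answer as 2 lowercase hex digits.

Key decimal bytes [238, 91, 187] = ee 5b bb is 3 bytes ≤ B = 6; zero-pad to 6 bytes: K' = ee 5b bb 00 00 00.
K' ⊕ ipad = d8 6d 8d 36 36 36.
Inner input = d8 6d 8d 36 36 36 ∥ 78 74.
Inner hash: sum = 216+109+141+54+54+54+120+116 = 864; mod 256 = 96 → 60.

60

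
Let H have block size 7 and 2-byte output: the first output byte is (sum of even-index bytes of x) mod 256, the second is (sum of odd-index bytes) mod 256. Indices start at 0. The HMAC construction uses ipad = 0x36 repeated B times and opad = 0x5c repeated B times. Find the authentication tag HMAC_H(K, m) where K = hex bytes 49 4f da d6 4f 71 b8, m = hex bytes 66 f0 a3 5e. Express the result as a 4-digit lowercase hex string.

3b8a

Key hex bytes 49 4f da d6 4f 71 b8 is exactly B = 7 bytes: K' = 49 4f da d6 4f 71 b8.
K' ⊕ ipad = 7f 79 ec e0 79 47 8e.  K' ⊕ opad = 15 13 86 8a 13 2d e4.
Inner input = (K'⊕ipad) ∥ m = 7f 79 ec e0 79 47 8e ∥ 66 f0 a3 5e.
Inner hash: even-index sum = 960 mod 256 = 192; odd-index sum = 681 mod 256 = 169 → c0 a9.
Outer input = (K'⊕opad) ∥ inner = 15 13 86 8a 13 2d e4 ∥ c0 a9.
Outer hash (tag): even-index sum = 571 mod 256 = 59; odd-index sum = 394 mod 256 = 138 → 3b 8a.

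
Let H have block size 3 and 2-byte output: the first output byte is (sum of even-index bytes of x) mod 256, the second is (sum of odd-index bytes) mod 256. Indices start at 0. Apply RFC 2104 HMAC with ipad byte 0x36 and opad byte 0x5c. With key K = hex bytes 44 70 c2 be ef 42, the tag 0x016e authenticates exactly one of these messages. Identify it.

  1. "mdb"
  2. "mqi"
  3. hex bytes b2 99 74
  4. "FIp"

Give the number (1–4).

4

Key hex bytes 44 70 c2 be ef 42 is 6 bytes > B = 3, so hash it first: H(key) = f5 70, then zero-pad to 3 bytes: K' = f5 70 00.
K' ⊕ ipad = c3 46 36; K' ⊕ opad = a9 2c 5c.
m1: inner = H(c3 46 36 6d 64 62) = 5d 15; tag = H(a9 2c 5c 5d 15) = 1a89
m2: inner = H(c3 46 36 6d 71 69) = 6a 1c; tag = H(a9 2c 5c 6a 1c) = 2196
m3: inner = H(c3 46 36 b2 99 74) = 92 6c; tag = H(a9 2c 5c 92 6c) = 71be
m4: inner = H(c3 46 36 46 49 70) = 42 fc; tag = H(a9 2c 5c 42 fc) = 016e ← matches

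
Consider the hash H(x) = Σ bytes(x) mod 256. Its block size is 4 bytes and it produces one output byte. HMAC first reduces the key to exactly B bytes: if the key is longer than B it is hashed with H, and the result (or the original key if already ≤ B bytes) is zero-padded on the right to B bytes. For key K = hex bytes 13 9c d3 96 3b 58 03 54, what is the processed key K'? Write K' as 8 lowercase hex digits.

|K| = 8 > B = 4, so first hash the key.
H(K): sum = 19+156+211+150+59+88+3+84 = 770; mod 256 = 2 → 02.
Zero-pad H(K) = 02 to 4 bytes: K' = 02 00 00 00.

02000000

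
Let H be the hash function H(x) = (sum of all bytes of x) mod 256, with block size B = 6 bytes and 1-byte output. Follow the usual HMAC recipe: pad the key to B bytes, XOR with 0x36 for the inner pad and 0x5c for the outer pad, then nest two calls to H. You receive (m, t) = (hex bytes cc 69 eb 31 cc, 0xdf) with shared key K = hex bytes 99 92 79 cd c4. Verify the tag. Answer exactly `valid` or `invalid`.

invalid

Key hex bytes 99 92 79 cd c4 is 5 bytes ≤ B = 6; zero-pad to 6 bytes: K' = 99 92 79 cd c4 00.
K' ⊕ ipad = af a4 4f fb f2 36; K' ⊕ opad = c5 ce 25 91 98 5c.
Inner hash: sum = 175+164+79+251+242+54+204+105+235+49+204 = 1762; mod 256 = 226 → e2.
Outer hash (recomputed tag): sum = 197+206+37+145+152+92+226 = 1055; mod 256 = 31 → 1f.
Recomputed tag = 1f; claimed = df → mismatch.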